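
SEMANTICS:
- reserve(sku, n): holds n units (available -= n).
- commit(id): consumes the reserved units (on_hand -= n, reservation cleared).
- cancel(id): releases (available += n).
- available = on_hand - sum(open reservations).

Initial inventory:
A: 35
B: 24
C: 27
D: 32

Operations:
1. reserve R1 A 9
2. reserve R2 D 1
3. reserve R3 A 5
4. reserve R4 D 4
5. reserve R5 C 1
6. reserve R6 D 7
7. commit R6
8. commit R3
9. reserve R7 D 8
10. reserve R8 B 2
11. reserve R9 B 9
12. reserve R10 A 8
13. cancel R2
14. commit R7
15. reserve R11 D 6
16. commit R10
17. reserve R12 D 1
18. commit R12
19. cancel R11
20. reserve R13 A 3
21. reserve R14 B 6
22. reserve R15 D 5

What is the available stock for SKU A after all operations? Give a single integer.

Step 1: reserve R1 A 9 -> on_hand[A=35 B=24 C=27 D=32] avail[A=26 B=24 C=27 D=32] open={R1}
Step 2: reserve R2 D 1 -> on_hand[A=35 B=24 C=27 D=32] avail[A=26 B=24 C=27 D=31] open={R1,R2}
Step 3: reserve R3 A 5 -> on_hand[A=35 B=24 C=27 D=32] avail[A=21 B=24 C=27 D=31] open={R1,R2,R3}
Step 4: reserve R4 D 4 -> on_hand[A=35 B=24 C=27 D=32] avail[A=21 B=24 C=27 D=27] open={R1,R2,R3,R4}
Step 5: reserve R5 C 1 -> on_hand[A=35 B=24 C=27 D=32] avail[A=21 B=24 C=26 D=27] open={R1,R2,R3,R4,R5}
Step 6: reserve R6 D 7 -> on_hand[A=35 B=24 C=27 D=32] avail[A=21 B=24 C=26 D=20] open={R1,R2,R3,R4,R5,R6}
Step 7: commit R6 -> on_hand[A=35 B=24 C=27 D=25] avail[A=21 B=24 C=26 D=20] open={R1,R2,R3,R4,R5}
Step 8: commit R3 -> on_hand[A=30 B=24 C=27 D=25] avail[A=21 B=24 C=26 D=20] open={R1,R2,R4,R5}
Step 9: reserve R7 D 8 -> on_hand[A=30 B=24 C=27 D=25] avail[A=21 B=24 C=26 D=12] open={R1,R2,R4,R5,R7}
Step 10: reserve R8 B 2 -> on_hand[A=30 B=24 C=27 D=25] avail[A=21 B=22 C=26 D=12] open={R1,R2,R4,R5,R7,R8}
Step 11: reserve R9 B 9 -> on_hand[A=30 B=24 C=27 D=25] avail[A=21 B=13 C=26 D=12] open={R1,R2,R4,R5,R7,R8,R9}
Step 12: reserve R10 A 8 -> on_hand[A=30 B=24 C=27 D=25] avail[A=13 B=13 C=26 D=12] open={R1,R10,R2,R4,R5,R7,R8,R9}
Step 13: cancel R2 -> on_hand[A=30 B=24 C=27 D=25] avail[A=13 B=13 C=26 D=13] open={R1,R10,R4,R5,R7,R8,R9}
Step 14: commit R7 -> on_hand[A=30 B=24 C=27 D=17] avail[A=13 B=13 C=26 D=13] open={R1,R10,R4,R5,R8,R9}
Step 15: reserve R11 D 6 -> on_hand[A=30 B=24 C=27 D=17] avail[A=13 B=13 C=26 D=7] open={R1,R10,R11,R4,R5,R8,R9}
Step 16: commit R10 -> on_hand[A=22 B=24 C=27 D=17] avail[A=13 B=13 C=26 D=7] open={R1,R11,R4,R5,R8,R9}
Step 17: reserve R12 D 1 -> on_hand[A=22 B=24 C=27 D=17] avail[A=13 B=13 C=26 D=6] open={R1,R11,R12,R4,R5,R8,R9}
Step 18: commit R12 -> on_hand[A=22 B=24 C=27 D=16] avail[A=13 B=13 C=26 D=6] open={R1,R11,R4,R5,R8,R9}
Step 19: cancel R11 -> on_hand[A=22 B=24 C=27 D=16] avail[A=13 B=13 C=26 D=12] open={R1,R4,R5,R8,R9}
Step 20: reserve R13 A 3 -> on_hand[A=22 B=24 C=27 D=16] avail[A=10 B=13 C=26 D=12] open={R1,R13,R4,R5,R8,R9}
Step 21: reserve R14 B 6 -> on_hand[A=22 B=24 C=27 D=16] avail[A=10 B=7 C=26 D=12] open={R1,R13,R14,R4,R5,R8,R9}
Step 22: reserve R15 D 5 -> on_hand[A=22 B=24 C=27 D=16] avail[A=10 B=7 C=26 D=7] open={R1,R13,R14,R15,R4,R5,R8,R9}
Final available[A] = 10

Answer: 10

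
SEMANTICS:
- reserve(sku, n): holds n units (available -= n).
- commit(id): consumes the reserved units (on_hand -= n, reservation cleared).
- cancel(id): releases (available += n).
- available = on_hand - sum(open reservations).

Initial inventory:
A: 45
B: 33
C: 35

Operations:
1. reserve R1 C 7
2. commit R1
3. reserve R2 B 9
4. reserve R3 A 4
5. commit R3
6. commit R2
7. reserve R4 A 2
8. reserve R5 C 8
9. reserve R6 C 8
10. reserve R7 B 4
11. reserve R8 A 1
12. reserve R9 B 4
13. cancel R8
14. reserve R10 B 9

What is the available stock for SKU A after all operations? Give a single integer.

Step 1: reserve R1 C 7 -> on_hand[A=45 B=33 C=35] avail[A=45 B=33 C=28] open={R1}
Step 2: commit R1 -> on_hand[A=45 B=33 C=28] avail[A=45 B=33 C=28] open={}
Step 3: reserve R2 B 9 -> on_hand[A=45 B=33 C=28] avail[A=45 B=24 C=28] open={R2}
Step 4: reserve R3 A 4 -> on_hand[A=45 B=33 C=28] avail[A=41 B=24 C=28] open={R2,R3}
Step 5: commit R3 -> on_hand[A=41 B=33 C=28] avail[A=41 B=24 C=28] open={R2}
Step 6: commit R2 -> on_hand[A=41 B=24 C=28] avail[A=41 B=24 C=28] open={}
Step 7: reserve R4 A 2 -> on_hand[A=41 B=24 C=28] avail[A=39 B=24 C=28] open={R4}
Step 8: reserve R5 C 8 -> on_hand[A=41 B=24 C=28] avail[A=39 B=24 C=20] open={R4,R5}
Step 9: reserve R6 C 8 -> on_hand[A=41 B=24 C=28] avail[A=39 B=24 C=12] open={R4,R5,R6}
Step 10: reserve R7 B 4 -> on_hand[A=41 B=24 C=28] avail[A=39 B=20 C=12] open={R4,R5,R6,R7}
Step 11: reserve R8 A 1 -> on_hand[A=41 B=24 C=28] avail[A=38 B=20 C=12] open={R4,R5,R6,R7,R8}
Step 12: reserve R9 B 4 -> on_hand[A=41 B=24 C=28] avail[A=38 B=16 C=12] open={R4,R5,R6,R7,R8,R9}
Step 13: cancel R8 -> on_hand[A=41 B=24 C=28] avail[A=39 B=16 C=12] open={R4,R5,R6,R7,R9}
Step 14: reserve R10 B 9 -> on_hand[A=41 B=24 C=28] avail[A=39 B=7 C=12] open={R10,R4,R5,R6,R7,R9}
Final available[A] = 39

Answer: 39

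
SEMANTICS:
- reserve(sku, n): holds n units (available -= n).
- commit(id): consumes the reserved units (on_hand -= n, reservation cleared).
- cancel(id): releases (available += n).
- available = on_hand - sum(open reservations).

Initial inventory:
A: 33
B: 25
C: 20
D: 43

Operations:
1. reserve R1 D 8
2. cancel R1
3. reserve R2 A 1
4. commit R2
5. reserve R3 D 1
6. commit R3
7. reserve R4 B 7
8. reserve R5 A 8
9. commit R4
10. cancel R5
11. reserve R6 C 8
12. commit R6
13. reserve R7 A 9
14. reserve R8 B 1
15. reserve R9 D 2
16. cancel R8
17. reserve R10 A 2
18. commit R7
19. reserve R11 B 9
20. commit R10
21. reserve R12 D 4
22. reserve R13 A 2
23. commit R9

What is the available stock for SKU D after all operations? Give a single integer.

Step 1: reserve R1 D 8 -> on_hand[A=33 B=25 C=20 D=43] avail[A=33 B=25 C=20 D=35] open={R1}
Step 2: cancel R1 -> on_hand[A=33 B=25 C=20 D=43] avail[A=33 B=25 C=20 D=43] open={}
Step 3: reserve R2 A 1 -> on_hand[A=33 B=25 C=20 D=43] avail[A=32 B=25 C=20 D=43] open={R2}
Step 4: commit R2 -> on_hand[A=32 B=25 C=20 D=43] avail[A=32 B=25 C=20 D=43] open={}
Step 5: reserve R3 D 1 -> on_hand[A=32 B=25 C=20 D=43] avail[A=32 B=25 C=20 D=42] open={R3}
Step 6: commit R3 -> on_hand[A=32 B=25 C=20 D=42] avail[A=32 B=25 C=20 D=42] open={}
Step 7: reserve R4 B 7 -> on_hand[A=32 B=25 C=20 D=42] avail[A=32 B=18 C=20 D=42] open={R4}
Step 8: reserve R5 A 8 -> on_hand[A=32 B=25 C=20 D=42] avail[A=24 B=18 C=20 D=42] open={R4,R5}
Step 9: commit R4 -> on_hand[A=32 B=18 C=20 D=42] avail[A=24 B=18 C=20 D=42] open={R5}
Step 10: cancel R5 -> on_hand[A=32 B=18 C=20 D=42] avail[A=32 B=18 C=20 D=42] open={}
Step 11: reserve R6 C 8 -> on_hand[A=32 B=18 C=20 D=42] avail[A=32 B=18 C=12 D=42] open={R6}
Step 12: commit R6 -> on_hand[A=32 B=18 C=12 D=42] avail[A=32 B=18 C=12 D=42] open={}
Step 13: reserve R7 A 9 -> on_hand[A=32 B=18 C=12 D=42] avail[A=23 B=18 C=12 D=42] open={R7}
Step 14: reserve R8 B 1 -> on_hand[A=32 B=18 C=12 D=42] avail[A=23 B=17 C=12 D=42] open={R7,R8}
Step 15: reserve R9 D 2 -> on_hand[A=32 B=18 C=12 D=42] avail[A=23 B=17 C=12 D=40] open={R7,R8,R9}
Step 16: cancel R8 -> on_hand[A=32 B=18 C=12 D=42] avail[A=23 B=18 C=12 D=40] open={R7,R9}
Step 17: reserve R10 A 2 -> on_hand[A=32 B=18 C=12 D=42] avail[A=21 B=18 C=12 D=40] open={R10,R7,R9}
Step 18: commit R7 -> on_hand[A=23 B=18 C=12 D=42] avail[A=21 B=18 C=12 D=40] open={R10,R9}
Step 19: reserve R11 B 9 -> on_hand[A=23 B=18 C=12 D=42] avail[A=21 B=9 C=12 D=40] open={R10,R11,R9}
Step 20: commit R10 -> on_hand[A=21 B=18 C=12 D=42] avail[A=21 B=9 C=12 D=40] open={R11,R9}
Step 21: reserve R12 D 4 -> on_hand[A=21 B=18 C=12 D=42] avail[A=21 B=9 C=12 D=36] open={R11,R12,R9}
Step 22: reserve R13 A 2 -> on_hand[A=21 B=18 C=12 D=42] avail[A=19 B=9 C=12 D=36] open={R11,R12,R13,R9}
Step 23: commit R9 -> on_hand[A=21 B=18 C=12 D=40] avail[A=19 B=9 C=12 D=36] open={R11,R12,R13}
Final available[D] = 36

Answer: 36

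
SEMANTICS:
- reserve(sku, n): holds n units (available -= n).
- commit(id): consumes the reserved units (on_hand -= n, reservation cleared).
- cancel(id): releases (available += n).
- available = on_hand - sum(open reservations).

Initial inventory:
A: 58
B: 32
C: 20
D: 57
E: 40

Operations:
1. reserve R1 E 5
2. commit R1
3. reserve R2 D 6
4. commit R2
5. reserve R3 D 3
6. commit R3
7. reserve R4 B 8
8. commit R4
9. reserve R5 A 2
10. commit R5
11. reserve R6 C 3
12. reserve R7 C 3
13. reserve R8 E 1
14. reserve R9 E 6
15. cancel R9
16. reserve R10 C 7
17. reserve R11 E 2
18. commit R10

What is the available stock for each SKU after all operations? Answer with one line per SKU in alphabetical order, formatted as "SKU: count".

Answer: A: 56
B: 24
C: 7
D: 48
E: 32

Derivation:
Step 1: reserve R1 E 5 -> on_hand[A=58 B=32 C=20 D=57 E=40] avail[A=58 B=32 C=20 D=57 E=35] open={R1}
Step 2: commit R1 -> on_hand[A=58 B=32 C=20 D=57 E=35] avail[A=58 B=32 C=20 D=57 E=35] open={}
Step 3: reserve R2 D 6 -> on_hand[A=58 B=32 C=20 D=57 E=35] avail[A=58 B=32 C=20 D=51 E=35] open={R2}
Step 4: commit R2 -> on_hand[A=58 B=32 C=20 D=51 E=35] avail[A=58 B=32 C=20 D=51 E=35] open={}
Step 5: reserve R3 D 3 -> on_hand[A=58 B=32 C=20 D=51 E=35] avail[A=58 B=32 C=20 D=48 E=35] open={R3}
Step 6: commit R3 -> on_hand[A=58 B=32 C=20 D=48 E=35] avail[A=58 B=32 C=20 D=48 E=35] open={}
Step 7: reserve R4 B 8 -> on_hand[A=58 B=32 C=20 D=48 E=35] avail[A=58 B=24 C=20 D=48 E=35] open={R4}
Step 8: commit R4 -> on_hand[A=58 B=24 C=20 D=48 E=35] avail[A=58 B=24 C=20 D=48 E=35] open={}
Step 9: reserve R5 A 2 -> on_hand[A=58 B=24 C=20 D=48 E=35] avail[A=56 B=24 C=20 D=48 E=35] open={R5}
Step 10: commit R5 -> on_hand[A=56 B=24 C=20 D=48 E=35] avail[A=56 B=24 C=20 D=48 E=35] open={}
Step 11: reserve R6 C 3 -> on_hand[A=56 B=24 C=20 D=48 E=35] avail[A=56 B=24 C=17 D=48 E=35] open={R6}
Step 12: reserve R7 C 3 -> on_hand[A=56 B=24 C=20 D=48 E=35] avail[A=56 B=24 C=14 D=48 E=35] open={R6,R7}
Step 13: reserve R8 E 1 -> on_hand[A=56 B=24 C=20 D=48 E=35] avail[A=56 B=24 C=14 D=48 E=34] open={R6,R7,R8}
Step 14: reserve R9 E 6 -> on_hand[A=56 B=24 C=20 D=48 E=35] avail[A=56 B=24 C=14 D=48 E=28] open={R6,R7,R8,R9}
Step 15: cancel R9 -> on_hand[A=56 B=24 C=20 D=48 E=35] avail[A=56 B=24 C=14 D=48 E=34] open={R6,R7,R8}
Step 16: reserve R10 C 7 -> on_hand[A=56 B=24 C=20 D=48 E=35] avail[A=56 B=24 C=7 D=48 E=34] open={R10,R6,R7,R8}
Step 17: reserve R11 E 2 -> on_hand[A=56 B=24 C=20 D=48 E=35] avail[A=56 B=24 C=7 D=48 E=32] open={R10,R11,R6,R7,R8}
Step 18: commit R10 -> on_hand[A=56 B=24 C=13 D=48 E=35] avail[A=56 B=24 C=7 D=48 E=32] open={R11,R6,R7,R8}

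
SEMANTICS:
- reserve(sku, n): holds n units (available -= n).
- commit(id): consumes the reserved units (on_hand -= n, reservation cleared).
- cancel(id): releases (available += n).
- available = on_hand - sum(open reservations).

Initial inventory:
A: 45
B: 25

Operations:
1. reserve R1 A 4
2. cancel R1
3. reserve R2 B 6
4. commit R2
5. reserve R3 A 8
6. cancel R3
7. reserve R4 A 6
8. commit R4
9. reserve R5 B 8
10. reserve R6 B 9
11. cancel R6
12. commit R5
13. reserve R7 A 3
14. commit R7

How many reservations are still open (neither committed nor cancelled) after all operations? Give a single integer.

Step 1: reserve R1 A 4 -> on_hand[A=45 B=25] avail[A=41 B=25] open={R1}
Step 2: cancel R1 -> on_hand[A=45 B=25] avail[A=45 B=25] open={}
Step 3: reserve R2 B 6 -> on_hand[A=45 B=25] avail[A=45 B=19] open={R2}
Step 4: commit R2 -> on_hand[A=45 B=19] avail[A=45 B=19] open={}
Step 5: reserve R3 A 8 -> on_hand[A=45 B=19] avail[A=37 B=19] open={R3}
Step 6: cancel R3 -> on_hand[A=45 B=19] avail[A=45 B=19] open={}
Step 7: reserve R4 A 6 -> on_hand[A=45 B=19] avail[A=39 B=19] open={R4}
Step 8: commit R4 -> on_hand[A=39 B=19] avail[A=39 B=19] open={}
Step 9: reserve R5 B 8 -> on_hand[A=39 B=19] avail[A=39 B=11] open={R5}
Step 10: reserve R6 B 9 -> on_hand[A=39 B=19] avail[A=39 B=2] open={R5,R6}
Step 11: cancel R6 -> on_hand[A=39 B=19] avail[A=39 B=11] open={R5}
Step 12: commit R5 -> on_hand[A=39 B=11] avail[A=39 B=11] open={}
Step 13: reserve R7 A 3 -> on_hand[A=39 B=11] avail[A=36 B=11] open={R7}
Step 14: commit R7 -> on_hand[A=36 B=11] avail[A=36 B=11] open={}
Open reservations: [] -> 0

Answer: 0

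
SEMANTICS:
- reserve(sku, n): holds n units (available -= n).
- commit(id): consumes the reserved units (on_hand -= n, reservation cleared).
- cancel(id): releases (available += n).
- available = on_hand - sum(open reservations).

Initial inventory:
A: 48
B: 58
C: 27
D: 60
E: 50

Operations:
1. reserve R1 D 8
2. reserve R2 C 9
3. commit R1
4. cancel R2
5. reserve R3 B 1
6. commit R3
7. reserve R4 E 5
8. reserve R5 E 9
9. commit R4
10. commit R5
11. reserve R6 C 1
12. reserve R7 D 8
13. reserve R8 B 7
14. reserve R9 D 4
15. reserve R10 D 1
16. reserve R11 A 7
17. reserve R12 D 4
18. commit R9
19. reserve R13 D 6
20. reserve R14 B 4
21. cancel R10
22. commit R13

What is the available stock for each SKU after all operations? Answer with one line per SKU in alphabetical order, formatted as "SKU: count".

Step 1: reserve R1 D 8 -> on_hand[A=48 B=58 C=27 D=60 E=50] avail[A=48 B=58 C=27 D=52 E=50] open={R1}
Step 2: reserve R2 C 9 -> on_hand[A=48 B=58 C=27 D=60 E=50] avail[A=48 B=58 C=18 D=52 E=50] open={R1,R2}
Step 3: commit R1 -> on_hand[A=48 B=58 C=27 D=52 E=50] avail[A=48 B=58 C=18 D=52 E=50] open={R2}
Step 4: cancel R2 -> on_hand[A=48 B=58 C=27 D=52 E=50] avail[A=48 B=58 C=27 D=52 E=50] open={}
Step 5: reserve R3 B 1 -> on_hand[A=48 B=58 C=27 D=52 E=50] avail[A=48 B=57 C=27 D=52 E=50] open={R3}
Step 6: commit R3 -> on_hand[A=48 B=57 C=27 D=52 E=50] avail[A=48 B=57 C=27 D=52 E=50] open={}
Step 7: reserve R4 E 5 -> on_hand[A=48 B=57 C=27 D=52 E=50] avail[A=48 B=57 C=27 D=52 E=45] open={R4}
Step 8: reserve R5 E 9 -> on_hand[A=48 B=57 C=27 D=52 E=50] avail[A=48 B=57 C=27 D=52 E=36] open={R4,R5}
Step 9: commit R4 -> on_hand[A=48 B=57 C=27 D=52 E=45] avail[A=48 B=57 C=27 D=52 E=36] open={R5}
Step 10: commit R5 -> on_hand[A=48 B=57 C=27 D=52 E=36] avail[A=48 B=57 C=27 D=52 E=36] open={}
Step 11: reserve R6 C 1 -> on_hand[A=48 B=57 C=27 D=52 E=36] avail[A=48 B=57 C=26 D=52 E=36] open={R6}
Step 12: reserve R7 D 8 -> on_hand[A=48 B=57 C=27 D=52 E=36] avail[A=48 B=57 C=26 D=44 E=36] open={R6,R7}
Step 13: reserve R8 B 7 -> on_hand[A=48 B=57 C=27 D=52 E=36] avail[A=48 B=50 C=26 D=44 E=36] open={R6,R7,R8}
Step 14: reserve R9 D 4 -> on_hand[A=48 B=57 C=27 D=52 E=36] avail[A=48 B=50 C=26 D=40 E=36] open={R6,R7,R8,R9}
Step 15: reserve R10 D 1 -> on_hand[A=48 B=57 C=27 D=52 E=36] avail[A=48 B=50 C=26 D=39 E=36] open={R10,R6,R7,R8,R9}
Step 16: reserve R11 A 7 -> on_hand[A=48 B=57 C=27 D=52 E=36] avail[A=41 B=50 C=26 D=39 E=36] open={R10,R11,R6,R7,R8,R9}
Step 17: reserve R12 D 4 -> on_hand[A=48 B=57 C=27 D=52 E=36] avail[A=41 B=50 C=26 D=35 E=36] open={R10,R11,R12,R6,R7,R8,R9}
Step 18: commit R9 -> on_hand[A=48 B=57 C=27 D=48 E=36] avail[A=41 B=50 C=26 D=35 E=36] open={R10,R11,R12,R6,R7,R8}
Step 19: reserve R13 D 6 -> on_hand[A=48 B=57 C=27 D=48 E=36] avail[A=41 B=50 C=26 D=29 E=36] open={R10,R11,R12,R13,R6,R7,R8}
Step 20: reserve R14 B 4 -> on_hand[A=48 B=57 C=27 D=48 E=36] avail[A=41 B=46 C=26 D=29 E=36] open={R10,R11,R12,R13,R14,R6,R7,R8}
Step 21: cancel R10 -> on_hand[A=48 B=57 C=27 D=48 E=36] avail[A=41 B=46 C=26 D=30 E=36] open={R11,R12,R13,R14,R6,R7,R8}
Step 22: commit R13 -> on_hand[A=48 B=57 C=27 D=42 E=36] avail[A=41 B=46 C=26 D=30 E=36] open={R11,R12,R14,R6,R7,R8}

Answer: A: 41
B: 46
C: 26
D: 30
E: 36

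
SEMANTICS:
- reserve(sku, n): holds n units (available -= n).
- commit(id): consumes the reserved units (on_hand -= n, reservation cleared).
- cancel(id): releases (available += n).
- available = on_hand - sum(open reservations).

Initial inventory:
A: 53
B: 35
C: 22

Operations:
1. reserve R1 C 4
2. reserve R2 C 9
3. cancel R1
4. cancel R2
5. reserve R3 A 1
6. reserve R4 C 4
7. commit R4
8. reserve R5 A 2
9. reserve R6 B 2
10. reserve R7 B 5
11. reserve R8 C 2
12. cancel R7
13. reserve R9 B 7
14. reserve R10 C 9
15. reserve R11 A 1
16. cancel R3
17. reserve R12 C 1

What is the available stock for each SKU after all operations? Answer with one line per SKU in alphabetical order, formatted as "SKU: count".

Step 1: reserve R1 C 4 -> on_hand[A=53 B=35 C=22] avail[A=53 B=35 C=18] open={R1}
Step 2: reserve R2 C 9 -> on_hand[A=53 B=35 C=22] avail[A=53 B=35 C=9] open={R1,R2}
Step 3: cancel R1 -> on_hand[A=53 B=35 C=22] avail[A=53 B=35 C=13] open={R2}
Step 4: cancel R2 -> on_hand[A=53 B=35 C=22] avail[A=53 B=35 C=22] open={}
Step 5: reserve R3 A 1 -> on_hand[A=53 B=35 C=22] avail[A=52 B=35 C=22] open={R3}
Step 6: reserve R4 C 4 -> on_hand[A=53 B=35 C=22] avail[A=52 B=35 C=18] open={R3,R4}
Step 7: commit R4 -> on_hand[A=53 B=35 C=18] avail[A=52 B=35 C=18] open={R3}
Step 8: reserve R5 A 2 -> on_hand[A=53 B=35 C=18] avail[A=50 B=35 C=18] open={R3,R5}
Step 9: reserve R6 B 2 -> on_hand[A=53 B=35 C=18] avail[A=50 B=33 C=18] open={R3,R5,R6}
Step 10: reserve R7 B 5 -> on_hand[A=53 B=35 C=18] avail[A=50 B=28 C=18] open={R3,R5,R6,R7}
Step 11: reserve R8 C 2 -> on_hand[A=53 B=35 C=18] avail[A=50 B=28 C=16] open={R3,R5,R6,R7,R8}
Step 12: cancel R7 -> on_hand[A=53 B=35 C=18] avail[A=50 B=33 C=16] open={R3,R5,R6,R8}
Step 13: reserve R9 B 7 -> on_hand[A=53 B=35 C=18] avail[A=50 B=26 C=16] open={R3,R5,R6,R8,R9}
Step 14: reserve R10 C 9 -> on_hand[A=53 B=35 C=18] avail[A=50 B=26 C=7] open={R10,R3,R5,R6,R8,R9}
Step 15: reserve R11 A 1 -> on_hand[A=53 B=35 C=18] avail[A=49 B=26 C=7] open={R10,R11,R3,R5,R6,R8,R9}
Step 16: cancel R3 -> on_hand[A=53 B=35 C=18] avail[A=50 B=26 C=7] open={R10,R11,R5,R6,R8,R9}
Step 17: reserve R12 C 1 -> on_hand[A=53 B=35 C=18] avail[A=50 B=26 C=6] open={R10,R11,R12,R5,R6,R8,R9}

Answer: A: 50
B: 26
C: 6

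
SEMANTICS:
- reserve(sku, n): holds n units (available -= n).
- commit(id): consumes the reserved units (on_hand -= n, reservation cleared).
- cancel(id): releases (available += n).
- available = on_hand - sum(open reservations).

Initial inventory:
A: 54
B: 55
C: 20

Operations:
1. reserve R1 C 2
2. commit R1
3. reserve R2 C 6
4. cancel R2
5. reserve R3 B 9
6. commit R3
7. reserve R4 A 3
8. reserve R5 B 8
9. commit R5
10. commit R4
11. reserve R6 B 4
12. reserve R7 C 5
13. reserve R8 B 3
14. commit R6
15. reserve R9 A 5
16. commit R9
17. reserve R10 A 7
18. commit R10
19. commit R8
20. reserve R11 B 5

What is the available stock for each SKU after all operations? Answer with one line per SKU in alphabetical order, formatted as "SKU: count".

Answer: A: 39
B: 26
C: 13

Derivation:
Step 1: reserve R1 C 2 -> on_hand[A=54 B=55 C=20] avail[A=54 B=55 C=18] open={R1}
Step 2: commit R1 -> on_hand[A=54 B=55 C=18] avail[A=54 B=55 C=18] open={}
Step 3: reserve R2 C 6 -> on_hand[A=54 B=55 C=18] avail[A=54 B=55 C=12] open={R2}
Step 4: cancel R2 -> on_hand[A=54 B=55 C=18] avail[A=54 B=55 C=18] open={}
Step 5: reserve R3 B 9 -> on_hand[A=54 B=55 C=18] avail[A=54 B=46 C=18] open={R3}
Step 6: commit R3 -> on_hand[A=54 B=46 C=18] avail[A=54 B=46 C=18] open={}
Step 7: reserve R4 A 3 -> on_hand[A=54 B=46 C=18] avail[A=51 B=46 C=18] open={R4}
Step 8: reserve R5 B 8 -> on_hand[A=54 B=46 C=18] avail[A=51 B=38 C=18] open={R4,R5}
Step 9: commit R5 -> on_hand[A=54 B=38 C=18] avail[A=51 B=38 C=18] open={R4}
Step 10: commit R4 -> on_hand[A=51 B=38 C=18] avail[A=51 B=38 C=18] open={}
Step 11: reserve R6 B 4 -> on_hand[A=51 B=38 C=18] avail[A=51 B=34 C=18] open={R6}
Step 12: reserve R7 C 5 -> on_hand[A=51 B=38 C=18] avail[A=51 B=34 C=13] open={R6,R7}
Step 13: reserve R8 B 3 -> on_hand[A=51 B=38 C=18] avail[A=51 B=31 C=13] open={R6,R7,R8}
Step 14: commit R6 -> on_hand[A=51 B=34 C=18] avail[A=51 B=31 C=13] open={R7,R8}
Step 15: reserve R9 A 5 -> on_hand[A=51 B=34 C=18] avail[A=46 B=31 C=13] open={R7,R8,R9}
Step 16: commit R9 -> on_hand[A=46 B=34 C=18] avail[A=46 B=31 C=13] open={R7,R8}
Step 17: reserve R10 A 7 -> on_hand[A=46 B=34 C=18] avail[A=39 B=31 C=13] open={R10,R7,R8}
Step 18: commit R10 -> on_hand[A=39 B=34 C=18] avail[A=39 B=31 C=13] open={R7,R8}
Step 19: commit R8 -> on_hand[A=39 B=31 C=18] avail[A=39 B=31 C=13] open={R7}
Step 20: reserve R11 B 5 -> on_hand[A=39 B=31 C=18] avail[A=39 B=26 C=13] open={R11,R7}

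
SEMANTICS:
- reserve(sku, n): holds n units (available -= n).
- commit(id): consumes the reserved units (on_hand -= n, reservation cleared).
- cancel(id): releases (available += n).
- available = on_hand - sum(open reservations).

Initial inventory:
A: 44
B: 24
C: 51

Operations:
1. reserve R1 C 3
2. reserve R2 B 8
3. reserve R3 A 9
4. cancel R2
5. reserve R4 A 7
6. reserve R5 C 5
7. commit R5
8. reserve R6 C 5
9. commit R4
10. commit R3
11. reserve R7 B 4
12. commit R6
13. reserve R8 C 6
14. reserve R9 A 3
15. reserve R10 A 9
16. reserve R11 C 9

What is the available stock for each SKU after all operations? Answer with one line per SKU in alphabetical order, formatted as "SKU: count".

Step 1: reserve R1 C 3 -> on_hand[A=44 B=24 C=51] avail[A=44 B=24 C=48] open={R1}
Step 2: reserve R2 B 8 -> on_hand[A=44 B=24 C=51] avail[A=44 B=16 C=48] open={R1,R2}
Step 3: reserve R3 A 9 -> on_hand[A=44 B=24 C=51] avail[A=35 B=16 C=48] open={R1,R2,R3}
Step 4: cancel R2 -> on_hand[A=44 B=24 C=51] avail[A=35 B=24 C=48] open={R1,R3}
Step 5: reserve R4 A 7 -> on_hand[A=44 B=24 C=51] avail[A=28 B=24 C=48] open={R1,R3,R4}
Step 6: reserve R5 C 5 -> on_hand[A=44 B=24 C=51] avail[A=28 B=24 C=43] open={R1,R3,R4,R5}
Step 7: commit R5 -> on_hand[A=44 B=24 C=46] avail[A=28 B=24 C=43] open={R1,R3,R4}
Step 8: reserve R6 C 5 -> on_hand[A=44 B=24 C=46] avail[A=28 B=24 C=38] open={R1,R3,R4,R6}
Step 9: commit R4 -> on_hand[A=37 B=24 C=46] avail[A=28 B=24 C=38] open={R1,R3,R6}
Step 10: commit R3 -> on_hand[A=28 B=24 C=46] avail[A=28 B=24 C=38] open={R1,R6}
Step 11: reserve R7 B 4 -> on_hand[A=28 B=24 C=46] avail[A=28 B=20 C=38] open={R1,R6,R7}
Step 12: commit R6 -> on_hand[A=28 B=24 C=41] avail[A=28 B=20 C=38] open={R1,R7}
Step 13: reserve R8 C 6 -> on_hand[A=28 B=24 C=41] avail[A=28 B=20 C=32] open={R1,R7,R8}
Step 14: reserve R9 A 3 -> on_hand[A=28 B=24 C=41] avail[A=25 B=20 C=32] open={R1,R7,R8,R9}
Step 15: reserve R10 A 9 -> on_hand[A=28 B=24 C=41] avail[A=16 B=20 C=32] open={R1,R10,R7,R8,R9}
Step 16: reserve R11 C 9 -> on_hand[A=28 B=24 C=41] avail[A=16 B=20 C=23] open={R1,R10,R11,R7,R8,R9}

Answer: A: 16
B: 20
C: 23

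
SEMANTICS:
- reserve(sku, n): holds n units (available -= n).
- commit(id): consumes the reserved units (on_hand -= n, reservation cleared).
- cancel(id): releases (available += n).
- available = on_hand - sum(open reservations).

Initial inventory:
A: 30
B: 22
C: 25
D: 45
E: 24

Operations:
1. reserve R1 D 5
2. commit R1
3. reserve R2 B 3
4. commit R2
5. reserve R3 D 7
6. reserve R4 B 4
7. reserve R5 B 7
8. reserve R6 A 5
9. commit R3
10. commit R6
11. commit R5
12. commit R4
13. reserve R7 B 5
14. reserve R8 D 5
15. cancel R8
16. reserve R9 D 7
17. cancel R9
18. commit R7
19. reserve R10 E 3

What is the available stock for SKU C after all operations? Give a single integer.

Step 1: reserve R1 D 5 -> on_hand[A=30 B=22 C=25 D=45 E=24] avail[A=30 B=22 C=25 D=40 E=24] open={R1}
Step 2: commit R1 -> on_hand[A=30 B=22 C=25 D=40 E=24] avail[A=30 B=22 C=25 D=40 E=24] open={}
Step 3: reserve R2 B 3 -> on_hand[A=30 B=22 C=25 D=40 E=24] avail[A=30 B=19 C=25 D=40 E=24] open={R2}
Step 4: commit R2 -> on_hand[A=30 B=19 C=25 D=40 E=24] avail[A=30 B=19 C=25 D=40 E=24] open={}
Step 5: reserve R3 D 7 -> on_hand[A=30 B=19 C=25 D=40 E=24] avail[A=30 B=19 C=25 D=33 E=24] open={R3}
Step 6: reserve R4 B 4 -> on_hand[A=30 B=19 C=25 D=40 E=24] avail[A=30 B=15 C=25 D=33 E=24] open={R3,R4}
Step 7: reserve R5 B 7 -> on_hand[A=30 B=19 C=25 D=40 E=24] avail[A=30 B=8 C=25 D=33 E=24] open={R3,R4,R5}
Step 8: reserve R6 A 5 -> on_hand[A=30 B=19 C=25 D=40 E=24] avail[A=25 B=8 C=25 D=33 E=24] open={R3,R4,R5,R6}
Step 9: commit R3 -> on_hand[A=30 B=19 C=25 D=33 E=24] avail[A=25 B=8 C=25 D=33 E=24] open={R4,R5,R6}
Step 10: commit R6 -> on_hand[A=25 B=19 C=25 D=33 E=24] avail[A=25 B=8 C=25 D=33 E=24] open={R4,R5}
Step 11: commit R5 -> on_hand[A=25 B=12 C=25 D=33 E=24] avail[A=25 B=8 C=25 D=33 E=24] open={R4}
Step 12: commit R4 -> on_hand[A=25 B=8 C=25 D=33 E=24] avail[A=25 B=8 C=25 D=33 E=24] open={}
Step 13: reserve R7 B 5 -> on_hand[A=25 B=8 C=25 D=33 E=24] avail[A=25 B=3 C=25 D=33 E=24] open={R7}
Step 14: reserve R8 D 5 -> on_hand[A=25 B=8 C=25 D=33 E=24] avail[A=25 B=3 C=25 D=28 E=24] open={R7,R8}
Step 15: cancel R8 -> on_hand[A=25 B=8 C=25 D=33 E=24] avail[A=25 B=3 C=25 D=33 E=24] open={R7}
Step 16: reserve R9 D 7 -> on_hand[A=25 B=8 C=25 D=33 E=24] avail[A=25 B=3 C=25 D=26 E=24] open={R7,R9}
Step 17: cancel R9 -> on_hand[A=25 B=8 C=25 D=33 E=24] avail[A=25 B=3 C=25 D=33 E=24] open={R7}
Step 18: commit R7 -> on_hand[A=25 B=3 C=25 D=33 E=24] avail[A=25 B=3 C=25 D=33 E=24] open={}
Step 19: reserve R10 E 3 -> on_hand[A=25 B=3 C=25 D=33 E=24] avail[A=25 B=3 C=25 D=33 E=21] open={R10}
Final available[C] = 25

Answer: 25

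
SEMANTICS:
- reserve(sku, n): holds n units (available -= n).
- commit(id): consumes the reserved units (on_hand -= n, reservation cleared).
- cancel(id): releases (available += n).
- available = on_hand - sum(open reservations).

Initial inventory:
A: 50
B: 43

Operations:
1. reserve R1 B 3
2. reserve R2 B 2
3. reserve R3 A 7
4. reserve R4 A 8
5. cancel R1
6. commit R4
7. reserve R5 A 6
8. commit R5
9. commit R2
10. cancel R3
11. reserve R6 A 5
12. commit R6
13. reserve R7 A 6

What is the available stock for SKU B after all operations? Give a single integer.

Step 1: reserve R1 B 3 -> on_hand[A=50 B=43] avail[A=50 B=40] open={R1}
Step 2: reserve R2 B 2 -> on_hand[A=50 B=43] avail[A=50 B=38] open={R1,R2}
Step 3: reserve R3 A 7 -> on_hand[A=50 B=43] avail[A=43 B=38] open={R1,R2,R3}
Step 4: reserve R4 A 8 -> on_hand[A=50 B=43] avail[A=35 B=38] open={R1,R2,R3,R4}
Step 5: cancel R1 -> on_hand[A=50 B=43] avail[A=35 B=41] open={R2,R3,R4}
Step 6: commit R4 -> on_hand[A=42 B=43] avail[A=35 B=41] open={R2,R3}
Step 7: reserve R5 A 6 -> on_hand[A=42 B=43] avail[A=29 B=41] open={R2,R3,R5}
Step 8: commit R5 -> on_hand[A=36 B=43] avail[A=29 B=41] open={R2,R3}
Step 9: commit R2 -> on_hand[A=36 B=41] avail[A=29 B=41] open={R3}
Step 10: cancel R3 -> on_hand[A=36 B=41] avail[A=36 B=41] open={}
Step 11: reserve R6 A 5 -> on_hand[A=36 B=41] avail[A=31 B=41] open={R6}
Step 12: commit R6 -> on_hand[A=31 B=41] avail[A=31 B=41] open={}
Step 13: reserve R7 A 6 -> on_hand[A=31 B=41] avail[A=25 B=41] open={R7}
Final available[B] = 41

Answer: 41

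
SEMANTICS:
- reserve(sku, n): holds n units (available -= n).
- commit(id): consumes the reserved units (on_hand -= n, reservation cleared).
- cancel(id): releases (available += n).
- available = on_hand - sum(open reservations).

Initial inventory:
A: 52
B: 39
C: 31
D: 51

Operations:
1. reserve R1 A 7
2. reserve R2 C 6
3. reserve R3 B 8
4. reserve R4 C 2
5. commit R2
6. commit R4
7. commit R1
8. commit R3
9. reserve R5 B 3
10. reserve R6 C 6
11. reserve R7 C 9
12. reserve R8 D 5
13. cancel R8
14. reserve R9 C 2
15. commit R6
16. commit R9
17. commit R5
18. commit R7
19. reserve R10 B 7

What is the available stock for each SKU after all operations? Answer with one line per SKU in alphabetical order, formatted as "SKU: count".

Step 1: reserve R1 A 7 -> on_hand[A=52 B=39 C=31 D=51] avail[A=45 B=39 C=31 D=51] open={R1}
Step 2: reserve R2 C 6 -> on_hand[A=52 B=39 C=31 D=51] avail[A=45 B=39 C=25 D=51] open={R1,R2}
Step 3: reserve R3 B 8 -> on_hand[A=52 B=39 C=31 D=51] avail[A=45 B=31 C=25 D=51] open={R1,R2,R3}
Step 4: reserve R4 C 2 -> on_hand[A=52 B=39 C=31 D=51] avail[A=45 B=31 C=23 D=51] open={R1,R2,R3,R4}
Step 5: commit R2 -> on_hand[A=52 B=39 C=25 D=51] avail[A=45 B=31 C=23 D=51] open={R1,R3,R4}
Step 6: commit R4 -> on_hand[A=52 B=39 C=23 D=51] avail[A=45 B=31 C=23 D=51] open={R1,R3}
Step 7: commit R1 -> on_hand[A=45 B=39 C=23 D=51] avail[A=45 B=31 C=23 D=51] open={R3}
Step 8: commit R3 -> on_hand[A=45 B=31 C=23 D=51] avail[A=45 B=31 C=23 D=51] open={}
Step 9: reserve R5 B 3 -> on_hand[A=45 B=31 C=23 D=51] avail[A=45 B=28 C=23 D=51] open={R5}
Step 10: reserve R6 C 6 -> on_hand[A=45 B=31 C=23 D=51] avail[A=45 B=28 C=17 D=51] open={R5,R6}
Step 11: reserve R7 C 9 -> on_hand[A=45 B=31 C=23 D=51] avail[A=45 B=28 C=8 D=51] open={R5,R6,R7}
Step 12: reserve R8 D 5 -> on_hand[A=45 B=31 C=23 D=51] avail[A=45 B=28 C=8 D=46] open={R5,R6,R7,R8}
Step 13: cancel R8 -> on_hand[A=45 B=31 C=23 D=51] avail[A=45 B=28 C=8 D=51] open={R5,R6,R7}
Step 14: reserve R9 C 2 -> on_hand[A=45 B=31 C=23 D=51] avail[A=45 B=28 C=6 D=51] open={R5,R6,R7,R9}
Step 15: commit R6 -> on_hand[A=45 B=31 C=17 D=51] avail[A=45 B=28 C=6 D=51] open={R5,R7,R9}
Step 16: commit R9 -> on_hand[A=45 B=31 C=15 D=51] avail[A=45 B=28 C=6 D=51] open={R5,R7}
Step 17: commit R5 -> on_hand[A=45 B=28 C=15 D=51] avail[A=45 B=28 C=6 D=51] open={R7}
Step 18: commit R7 -> on_hand[A=45 B=28 C=6 D=51] avail[A=45 B=28 C=6 D=51] open={}
Step 19: reserve R10 B 7 -> on_hand[A=45 B=28 C=6 D=51] avail[A=45 B=21 C=6 D=51] open={R10}

Answer: A: 45
B: 21
C: 6
D: 51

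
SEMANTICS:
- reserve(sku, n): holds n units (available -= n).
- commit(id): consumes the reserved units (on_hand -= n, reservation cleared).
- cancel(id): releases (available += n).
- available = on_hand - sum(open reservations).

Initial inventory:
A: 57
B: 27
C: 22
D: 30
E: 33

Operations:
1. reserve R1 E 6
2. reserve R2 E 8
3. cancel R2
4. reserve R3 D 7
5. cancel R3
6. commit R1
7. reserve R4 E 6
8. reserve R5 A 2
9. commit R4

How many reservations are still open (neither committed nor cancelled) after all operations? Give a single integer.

Step 1: reserve R1 E 6 -> on_hand[A=57 B=27 C=22 D=30 E=33] avail[A=57 B=27 C=22 D=30 E=27] open={R1}
Step 2: reserve R2 E 8 -> on_hand[A=57 B=27 C=22 D=30 E=33] avail[A=57 B=27 C=22 D=30 E=19] open={R1,R2}
Step 3: cancel R2 -> on_hand[A=57 B=27 C=22 D=30 E=33] avail[A=57 B=27 C=22 D=30 E=27] open={R1}
Step 4: reserve R3 D 7 -> on_hand[A=57 B=27 C=22 D=30 E=33] avail[A=57 B=27 C=22 D=23 E=27] open={R1,R3}
Step 5: cancel R3 -> on_hand[A=57 B=27 C=22 D=30 E=33] avail[A=57 B=27 C=22 D=30 E=27] open={R1}
Step 6: commit R1 -> on_hand[A=57 B=27 C=22 D=30 E=27] avail[A=57 B=27 C=22 D=30 E=27] open={}
Step 7: reserve R4 E 6 -> on_hand[A=57 B=27 C=22 D=30 E=27] avail[A=57 B=27 C=22 D=30 E=21] open={R4}
Step 8: reserve R5 A 2 -> on_hand[A=57 B=27 C=22 D=30 E=27] avail[A=55 B=27 C=22 D=30 E=21] open={R4,R5}
Step 9: commit R4 -> on_hand[A=57 B=27 C=22 D=30 E=21] avail[A=55 B=27 C=22 D=30 E=21] open={R5}
Open reservations: ['R5'] -> 1

Answer: 1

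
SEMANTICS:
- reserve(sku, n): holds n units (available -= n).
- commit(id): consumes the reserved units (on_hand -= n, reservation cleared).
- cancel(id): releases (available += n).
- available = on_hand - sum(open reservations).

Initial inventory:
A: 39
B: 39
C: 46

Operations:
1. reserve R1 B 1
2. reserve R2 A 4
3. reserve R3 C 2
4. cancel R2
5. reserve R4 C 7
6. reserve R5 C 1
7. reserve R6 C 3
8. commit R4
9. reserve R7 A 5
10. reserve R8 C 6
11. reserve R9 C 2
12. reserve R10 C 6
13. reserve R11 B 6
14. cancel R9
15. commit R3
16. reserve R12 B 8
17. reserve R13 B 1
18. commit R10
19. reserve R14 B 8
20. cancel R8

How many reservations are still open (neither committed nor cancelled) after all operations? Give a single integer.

Answer: 8

Derivation:
Step 1: reserve R1 B 1 -> on_hand[A=39 B=39 C=46] avail[A=39 B=38 C=46] open={R1}
Step 2: reserve R2 A 4 -> on_hand[A=39 B=39 C=46] avail[A=35 B=38 C=46] open={R1,R2}
Step 3: reserve R3 C 2 -> on_hand[A=39 B=39 C=46] avail[A=35 B=38 C=44] open={R1,R2,R3}
Step 4: cancel R2 -> on_hand[A=39 B=39 C=46] avail[A=39 B=38 C=44] open={R1,R3}
Step 5: reserve R4 C 7 -> on_hand[A=39 B=39 C=46] avail[A=39 B=38 C=37] open={R1,R3,R4}
Step 6: reserve R5 C 1 -> on_hand[A=39 B=39 C=46] avail[A=39 B=38 C=36] open={R1,R3,R4,R5}
Step 7: reserve R6 C 3 -> on_hand[A=39 B=39 C=46] avail[A=39 B=38 C=33] open={R1,R3,R4,R5,R6}
Step 8: commit R4 -> on_hand[A=39 B=39 C=39] avail[A=39 B=38 C=33] open={R1,R3,R5,R6}
Step 9: reserve R7 A 5 -> on_hand[A=39 B=39 C=39] avail[A=34 B=38 C=33] open={R1,R3,R5,R6,R7}
Step 10: reserve R8 C 6 -> on_hand[A=39 B=39 C=39] avail[A=34 B=38 C=27] open={R1,R3,R5,R6,R7,R8}
Step 11: reserve R9 C 2 -> on_hand[A=39 B=39 C=39] avail[A=34 B=38 C=25] open={R1,R3,R5,R6,R7,R8,R9}
Step 12: reserve R10 C 6 -> on_hand[A=39 B=39 C=39] avail[A=34 B=38 C=19] open={R1,R10,R3,R5,R6,R7,R8,R9}
Step 13: reserve R11 B 6 -> on_hand[A=39 B=39 C=39] avail[A=34 B=32 C=19] open={R1,R10,R11,R3,R5,R6,R7,R8,R9}
Step 14: cancel R9 -> on_hand[A=39 B=39 C=39] avail[A=34 B=32 C=21] open={R1,R10,R11,R3,R5,R6,R7,R8}
Step 15: commit R3 -> on_hand[A=39 B=39 C=37] avail[A=34 B=32 C=21] open={R1,R10,R11,R5,R6,R7,R8}
Step 16: reserve R12 B 8 -> on_hand[A=39 B=39 C=37] avail[A=34 B=24 C=21] open={R1,R10,R11,R12,R5,R6,R7,R8}
Step 17: reserve R13 B 1 -> on_hand[A=39 B=39 C=37] avail[A=34 B=23 C=21] open={R1,R10,R11,R12,R13,R5,R6,R7,R8}
Step 18: commit R10 -> on_hand[A=39 B=39 C=31] avail[A=34 B=23 C=21] open={R1,R11,R12,R13,R5,R6,R7,R8}
Step 19: reserve R14 B 8 -> on_hand[A=39 B=39 C=31] avail[A=34 B=15 C=21] open={R1,R11,R12,R13,R14,R5,R6,R7,R8}
Step 20: cancel R8 -> on_hand[A=39 B=39 C=31] avail[A=34 B=15 C=27] open={R1,R11,R12,R13,R14,R5,R6,R7}
Open reservations: ['R1', 'R11', 'R12', 'R13', 'R14', 'R5', 'R6', 'R7'] -> 8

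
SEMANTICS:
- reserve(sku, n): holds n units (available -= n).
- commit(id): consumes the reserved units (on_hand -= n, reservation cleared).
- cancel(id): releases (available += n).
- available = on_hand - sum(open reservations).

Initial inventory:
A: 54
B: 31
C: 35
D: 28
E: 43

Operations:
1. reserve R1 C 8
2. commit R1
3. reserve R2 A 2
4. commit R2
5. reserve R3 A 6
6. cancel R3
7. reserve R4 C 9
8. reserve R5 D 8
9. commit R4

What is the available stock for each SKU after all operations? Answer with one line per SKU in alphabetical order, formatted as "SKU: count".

Answer: A: 52
B: 31
C: 18
D: 20
E: 43

Derivation:
Step 1: reserve R1 C 8 -> on_hand[A=54 B=31 C=35 D=28 E=43] avail[A=54 B=31 C=27 D=28 E=43] open={R1}
Step 2: commit R1 -> on_hand[A=54 B=31 C=27 D=28 E=43] avail[A=54 B=31 C=27 D=28 E=43] open={}
Step 3: reserve R2 A 2 -> on_hand[A=54 B=31 C=27 D=28 E=43] avail[A=52 B=31 C=27 D=28 E=43] open={R2}
Step 4: commit R2 -> on_hand[A=52 B=31 C=27 D=28 E=43] avail[A=52 B=31 C=27 D=28 E=43] open={}
Step 5: reserve R3 A 6 -> on_hand[A=52 B=31 C=27 D=28 E=43] avail[A=46 B=31 C=27 D=28 E=43] open={R3}
Step 6: cancel R3 -> on_hand[A=52 B=31 C=27 D=28 E=43] avail[A=52 B=31 C=27 D=28 E=43] open={}
Step 7: reserve R4 C 9 -> on_hand[A=52 B=31 C=27 D=28 E=43] avail[A=52 B=31 C=18 D=28 E=43] open={R4}
Step 8: reserve R5 D 8 -> on_hand[A=52 B=31 C=27 D=28 E=43] avail[A=52 B=31 C=18 D=20 E=43] open={R4,R5}
Step 9: commit R4 -> on_hand[A=52 B=31 C=18 D=28 E=43] avail[A=52 B=31 C=18 D=20 E=43] open={R5}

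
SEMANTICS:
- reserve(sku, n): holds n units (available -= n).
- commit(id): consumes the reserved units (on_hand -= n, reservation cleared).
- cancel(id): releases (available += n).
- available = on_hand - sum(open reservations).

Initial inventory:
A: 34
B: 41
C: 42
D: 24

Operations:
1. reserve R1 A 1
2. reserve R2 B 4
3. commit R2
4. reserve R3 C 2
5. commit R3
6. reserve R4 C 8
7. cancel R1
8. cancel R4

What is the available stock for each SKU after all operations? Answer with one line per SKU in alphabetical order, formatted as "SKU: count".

Answer: A: 34
B: 37
C: 40
D: 24

Derivation:
Step 1: reserve R1 A 1 -> on_hand[A=34 B=41 C=42 D=24] avail[A=33 B=41 C=42 D=24] open={R1}
Step 2: reserve R2 B 4 -> on_hand[A=34 B=41 C=42 D=24] avail[A=33 B=37 C=42 D=24] open={R1,R2}
Step 3: commit R2 -> on_hand[A=34 B=37 C=42 D=24] avail[A=33 B=37 C=42 D=24] open={R1}
Step 4: reserve R3 C 2 -> on_hand[A=34 B=37 C=42 D=24] avail[A=33 B=37 C=40 D=24] open={R1,R3}
Step 5: commit R3 -> on_hand[A=34 B=37 C=40 D=24] avail[A=33 B=37 C=40 D=24] open={R1}
Step 6: reserve R4 C 8 -> on_hand[A=34 B=37 C=40 D=24] avail[A=33 B=37 C=32 D=24] open={R1,R4}
Step 7: cancel R1 -> on_hand[A=34 B=37 C=40 D=24] avail[A=34 B=37 C=32 D=24] open={R4}
Step 8: cancel R4 -> on_hand[A=34 B=37 C=40 D=24] avail[A=34 B=37 C=40 D=24] open={}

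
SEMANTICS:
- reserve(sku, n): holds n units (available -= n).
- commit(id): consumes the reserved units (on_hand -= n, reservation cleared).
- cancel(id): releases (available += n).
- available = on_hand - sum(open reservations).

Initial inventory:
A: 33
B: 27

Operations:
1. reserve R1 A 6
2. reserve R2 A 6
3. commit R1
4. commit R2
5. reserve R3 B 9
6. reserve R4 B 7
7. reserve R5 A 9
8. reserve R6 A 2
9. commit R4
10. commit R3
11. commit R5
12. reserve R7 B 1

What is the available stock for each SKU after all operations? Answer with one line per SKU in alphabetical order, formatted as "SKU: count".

Answer: A: 10
B: 10

Derivation:
Step 1: reserve R1 A 6 -> on_hand[A=33 B=27] avail[A=27 B=27] open={R1}
Step 2: reserve R2 A 6 -> on_hand[A=33 B=27] avail[A=21 B=27] open={R1,R2}
Step 3: commit R1 -> on_hand[A=27 B=27] avail[A=21 B=27] open={R2}
Step 4: commit R2 -> on_hand[A=21 B=27] avail[A=21 B=27] open={}
Step 5: reserve R3 B 9 -> on_hand[A=21 B=27] avail[A=21 B=18] open={R3}
Step 6: reserve R4 B 7 -> on_hand[A=21 B=27] avail[A=21 B=11] open={R3,R4}
Step 7: reserve R5 A 9 -> on_hand[A=21 B=27] avail[A=12 B=11] open={R3,R4,R5}
Step 8: reserve R6 A 2 -> on_hand[A=21 B=27] avail[A=10 B=11] open={R3,R4,R5,R6}
Step 9: commit R4 -> on_hand[A=21 B=20] avail[A=10 B=11] open={R3,R5,R6}
Step 10: commit R3 -> on_hand[A=21 B=11] avail[A=10 B=11] open={R5,R6}
Step 11: commit R5 -> on_hand[A=12 B=11] avail[A=10 B=11] open={R6}
Step 12: reserve R7 B 1 -> on_hand[A=12 B=11] avail[A=10 B=10] open={R6,R7}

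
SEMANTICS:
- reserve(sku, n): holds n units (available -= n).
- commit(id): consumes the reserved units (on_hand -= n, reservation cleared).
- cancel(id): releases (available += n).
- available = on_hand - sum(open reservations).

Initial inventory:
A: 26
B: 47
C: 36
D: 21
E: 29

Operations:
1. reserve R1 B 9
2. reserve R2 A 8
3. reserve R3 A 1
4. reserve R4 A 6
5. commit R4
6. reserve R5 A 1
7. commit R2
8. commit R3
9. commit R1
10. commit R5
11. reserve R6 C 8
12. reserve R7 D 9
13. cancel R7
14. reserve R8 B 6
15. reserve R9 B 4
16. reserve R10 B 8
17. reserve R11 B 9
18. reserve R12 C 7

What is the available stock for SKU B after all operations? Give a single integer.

Step 1: reserve R1 B 9 -> on_hand[A=26 B=47 C=36 D=21 E=29] avail[A=26 B=38 C=36 D=21 E=29] open={R1}
Step 2: reserve R2 A 8 -> on_hand[A=26 B=47 C=36 D=21 E=29] avail[A=18 B=38 C=36 D=21 E=29] open={R1,R2}
Step 3: reserve R3 A 1 -> on_hand[A=26 B=47 C=36 D=21 E=29] avail[A=17 B=38 C=36 D=21 E=29] open={R1,R2,R3}
Step 4: reserve R4 A 6 -> on_hand[A=26 B=47 C=36 D=21 E=29] avail[A=11 B=38 C=36 D=21 E=29] open={R1,R2,R3,R4}
Step 5: commit R4 -> on_hand[A=20 B=47 C=36 D=21 E=29] avail[A=11 B=38 C=36 D=21 E=29] open={R1,R2,R3}
Step 6: reserve R5 A 1 -> on_hand[A=20 B=47 C=36 D=21 E=29] avail[A=10 B=38 C=36 D=21 E=29] open={R1,R2,R3,R5}
Step 7: commit R2 -> on_hand[A=12 B=47 C=36 D=21 E=29] avail[A=10 B=38 C=36 D=21 E=29] open={R1,R3,R5}
Step 8: commit R3 -> on_hand[A=11 B=47 C=36 D=21 E=29] avail[A=10 B=38 C=36 D=21 E=29] open={R1,R5}
Step 9: commit R1 -> on_hand[A=11 B=38 C=36 D=21 E=29] avail[A=10 B=38 C=36 D=21 E=29] open={R5}
Step 10: commit R5 -> on_hand[A=10 B=38 C=36 D=21 E=29] avail[A=10 B=38 C=36 D=21 E=29] open={}
Step 11: reserve R6 C 8 -> on_hand[A=10 B=38 C=36 D=21 E=29] avail[A=10 B=38 C=28 D=21 E=29] open={R6}
Step 12: reserve R7 D 9 -> on_hand[A=10 B=38 C=36 D=21 E=29] avail[A=10 B=38 C=28 D=12 E=29] open={R6,R7}
Step 13: cancel R7 -> on_hand[A=10 B=38 C=36 D=21 E=29] avail[A=10 B=38 C=28 D=21 E=29] open={R6}
Step 14: reserve R8 B 6 -> on_hand[A=10 B=38 C=36 D=21 E=29] avail[A=10 B=32 C=28 D=21 E=29] open={R6,R8}
Step 15: reserve R9 B 4 -> on_hand[A=10 B=38 C=36 D=21 E=29] avail[A=10 B=28 C=28 D=21 E=29] open={R6,R8,R9}
Step 16: reserve R10 B 8 -> on_hand[A=10 B=38 C=36 D=21 E=29] avail[A=10 B=20 C=28 D=21 E=29] open={R10,R6,R8,R9}
Step 17: reserve R11 B 9 -> on_hand[A=10 B=38 C=36 D=21 E=29] avail[A=10 B=11 C=28 D=21 E=29] open={R10,R11,R6,R8,R9}
Step 18: reserve R12 C 7 -> on_hand[A=10 B=38 C=36 D=21 E=29] avail[A=10 B=11 C=21 D=21 E=29] open={R10,R11,R12,R6,R8,R9}
Final available[B] = 11

Answer: 11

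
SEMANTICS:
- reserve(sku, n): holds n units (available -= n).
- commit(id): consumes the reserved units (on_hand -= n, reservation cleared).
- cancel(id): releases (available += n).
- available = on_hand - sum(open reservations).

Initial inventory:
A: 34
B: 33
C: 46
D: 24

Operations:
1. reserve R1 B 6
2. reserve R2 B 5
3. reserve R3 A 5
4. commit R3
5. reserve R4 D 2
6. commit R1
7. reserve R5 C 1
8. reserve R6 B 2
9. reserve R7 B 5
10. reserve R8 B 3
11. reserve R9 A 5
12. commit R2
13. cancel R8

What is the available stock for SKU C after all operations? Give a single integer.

Answer: 45

Derivation:
Step 1: reserve R1 B 6 -> on_hand[A=34 B=33 C=46 D=24] avail[A=34 B=27 C=46 D=24] open={R1}
Step 2: reserve R2 B 5 -> on_hand[A=34 B=33 C=46 D=24] avail[A=34 B=22 C=46 D=24] open={R1,R2}
Step 3: reserve R3 A 5 -> on_hand[A=34 B=33 C=46 D=24] avail[A=29 B=22 C=46 D=24] open={R1,R2,R3}
Step 4: commit R3 -> on_hand[A=29 B=33 C=46 D=24] avail[A=29 B=22 C=46 D=24] open={R1,R2}
Step 5: reserve R4 D 2 -> on_hand[A=29 B=33 C=46 D=24] avail[A=29 B=22 C=46 D=22] open={R1,R2,R4}
Step 6: commit R1 -> on_hand[A=29 B=27 C=46 D=24] avail[A=29 B=22 C=46 D=22] open={R2,R4}
Step 7: reserve R5 C 1 -> on_hand[A=29 B=27 C=46 D=24] avail[A=29 B=22 C=45 D=22] open={R2,R4,R5}
Step 8: reserve R6 B 2 -> on_hand[A=29 B=27 C=46 D=24] avail[A=29 B=20 C=45 D=22] open={R2,R4,R5,R6}
Step 9: reserve R7 B 5 -> on_hand[A=29 B=27 C=46 D=24] avail[A=29 B=15 C=45 D=22] open={R2,R4,R5,R6,R7}
Step 10: reserve R8 B 3 -> on_hand[A=29 B=27 C=46 D=24] avail[A=29 B=12 C=45 D=22] open={R2,R4,R5,R6,R7,R8}
Step 11: reserve R9 A 5 -> on_hand[A=29 B=27 C=46 D=24] avail[A=24 B=12 C=45 D=22] open={R2,R4,R5,R6,R7,R8,R9}
Step 12: commit R2 -> on_hand[A=29 B=22 C=46 D=24] avail[A=24 B=12 C=45 D=22] open={R4,R5,R6,R7,R8,R9}
Step 13: cancel R8 -> on_hand[A=29 B=22 C=46 D=24] avail[A=24 B=15 C=45 D=22] open={R4,R5,R6,R7,R9}
Final available[C] = 45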